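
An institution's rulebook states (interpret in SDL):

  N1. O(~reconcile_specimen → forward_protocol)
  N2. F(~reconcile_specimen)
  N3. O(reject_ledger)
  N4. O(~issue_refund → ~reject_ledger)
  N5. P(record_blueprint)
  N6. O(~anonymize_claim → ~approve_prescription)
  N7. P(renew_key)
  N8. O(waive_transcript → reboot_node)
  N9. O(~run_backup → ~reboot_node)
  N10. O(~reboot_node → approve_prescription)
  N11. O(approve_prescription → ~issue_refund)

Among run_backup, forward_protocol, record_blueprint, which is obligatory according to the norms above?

Premise 3 states O(reject_ledger) outright.
Premise 4 is O(~issue_refund → ~reject_ledger); contrapositively O(reject_ledger → issue_refund). Since O(reject_ledger) holds, K gives O(issue_refund).
The contrapositive of premise 11 (O(approve_prescription → ~issue_refund)) is O(issue_refund → ~approve_prescription), and O(issue_refund) is already established, so O(~approve_prescription).
The contrapositive of premise 10 (O(~reboot_node → approve_prescription)) is O(~approve_prescription → reboot_node), and O(~approve_prescription) is already established, so O(reboot_node).
Premise 9, O(~run_backup → ~reboot_node), contraposes to O(reboot_node → run_backup); with O(reboot_node) we get O(run_backup).
So O(run_backup) holds — run_backup is obligatory. None of the other listed options is made obligatory by any chain of premises.

run_backup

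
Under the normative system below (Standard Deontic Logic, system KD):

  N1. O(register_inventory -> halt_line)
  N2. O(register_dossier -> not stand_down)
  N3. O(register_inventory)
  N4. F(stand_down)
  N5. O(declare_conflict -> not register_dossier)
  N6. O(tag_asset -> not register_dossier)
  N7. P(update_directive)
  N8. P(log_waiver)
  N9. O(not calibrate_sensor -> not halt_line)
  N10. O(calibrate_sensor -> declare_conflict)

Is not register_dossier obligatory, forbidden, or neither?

Premise 3 gives O(register_inventory).
With premise 1, O(register_inventory -> halt_line), the K-axiom yields O(halt_line).
The contrapositive of premise 9 (O(not calibrate_sensor -> not halt_line)) is O(halt_line -> calibrate_sensor), and O(halt_line) is already established, so O(calibrate_sensor).
Premise 10 is O(calibrate_sensor -> declare_conflict); since O(calibrate_sensor), deontic closure gives O(declare_conflict).
Premise 5 is O(declare_conflict -> not register_dossier); since O(declare_conflict), deontic closure gives O(not register_dossier).
Premises 2, 4, 6, 7, 8 do not contribute to this derivation.
Hence not register_dossier is obligatory.

Obligatory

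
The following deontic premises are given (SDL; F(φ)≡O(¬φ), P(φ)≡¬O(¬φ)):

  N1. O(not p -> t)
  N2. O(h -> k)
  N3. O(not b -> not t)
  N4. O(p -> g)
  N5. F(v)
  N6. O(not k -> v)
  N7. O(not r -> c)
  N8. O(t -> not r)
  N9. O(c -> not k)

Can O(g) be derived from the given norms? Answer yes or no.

Premise 5, F(v), is equivalent to O(not v).
Premise 6 is O(not k -> v); contrapositively O(not v -> k). Since O(not v) holds, K gives O(k).
Premise 9 is O(c -> not k); contrapositively O(k -> not c). Since O(k) holds, K gives O(not c).
Premise 7 is O(not r -> c); contrapositively O(not c -> r). Since O(not c) holds, K gives O(r).
Premise 8, O(t -> not r), contraposes to O(r -> not t); with O(r) we get O(not t).
Premise 1 is O(not p -> t); contrapositively O(not t -> p). Since O(not t) holds, K gives O(p).
From O(p) and premise 4, O(p -> g), we obtain O(g).
Premises 2, 3 do not contribute to this derivation.
So O(g) follows.

Yes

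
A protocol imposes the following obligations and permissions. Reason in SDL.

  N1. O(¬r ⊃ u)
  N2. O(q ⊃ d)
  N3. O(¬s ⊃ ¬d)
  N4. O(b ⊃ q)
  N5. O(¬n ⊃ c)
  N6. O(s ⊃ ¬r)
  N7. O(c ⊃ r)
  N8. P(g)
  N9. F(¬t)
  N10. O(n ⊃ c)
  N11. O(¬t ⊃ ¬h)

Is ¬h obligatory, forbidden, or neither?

Neither

Premise 11 is O(¬t ⊃ ¬h), but O(¬t) is not derivable from the premises, so it does not yield O(¬h).
No premise or chain of K-axiom applications forces O(¬h), and none forces O(h). So ¬h is neither obligatory nor forbidden under these norms.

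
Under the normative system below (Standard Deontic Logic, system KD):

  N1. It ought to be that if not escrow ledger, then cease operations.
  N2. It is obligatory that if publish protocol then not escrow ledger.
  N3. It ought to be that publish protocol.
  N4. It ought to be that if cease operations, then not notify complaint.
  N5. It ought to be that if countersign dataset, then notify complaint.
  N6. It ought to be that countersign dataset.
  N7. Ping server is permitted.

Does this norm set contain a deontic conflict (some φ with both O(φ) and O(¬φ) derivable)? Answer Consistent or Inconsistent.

Premise 6 states O(countersign_dataset) outright.
With premise 5, O(countersign_dataset → notify_complaint), the K-axiom yields O(notify_complaint).
Premise 4, O(cease_operations → ¬notify_complaint), contraposes to O(notify_complaint → ¬cease_operations); with O(notify_complaint) we get O(¬cease_operations).
Premise 1 is O(¬escrow_ledger → cease_operations); contrapositively O(¬cease_operations → escrow_ledger). Since O(¬cease_operations) holds, K gives O(escrow_ledger).
Premise 2, O(publish_protocol → ¬escrow_ledger), contraposes to O(escrow_ledger → ¬publish_protocol); with O(escrow_ledger) we get O(¬publish_protocol).
Yet premise 3 states O(publish_protocol).
We now have both O(¬publish_protocol) and O(publish_protocol) — publish_protocol is simultaneously obligatory and forbidden, violating the D-axiom.

Inconsistent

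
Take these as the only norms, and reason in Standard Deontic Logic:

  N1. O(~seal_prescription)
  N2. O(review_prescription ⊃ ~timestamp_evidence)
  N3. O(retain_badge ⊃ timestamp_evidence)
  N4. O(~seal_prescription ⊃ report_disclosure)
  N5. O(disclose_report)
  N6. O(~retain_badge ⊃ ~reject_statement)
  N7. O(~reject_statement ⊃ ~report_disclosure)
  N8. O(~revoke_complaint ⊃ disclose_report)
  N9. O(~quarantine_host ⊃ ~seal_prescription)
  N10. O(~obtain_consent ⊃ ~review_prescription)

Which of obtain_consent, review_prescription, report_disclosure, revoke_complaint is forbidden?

review_prescription

From premise 1 we have O(~seal_prescription).
Premise 4 is O(~seal_prescription ⊃ report_disclosure); since O(~seal_prescription), deontic closure gives O(report_disclosure).
Premise 7 is O(~reject_statement ⊃ ~report_disclosure); contrapositively O(report_disclosure ⊃ reject_statement). Since O(report_disclosure) holds, K gives O(reject_statement).
The contrapositive of premise 6 (O(~retain_badge ⊃ ~reject_statement)) is O(reject_statement ⊃ retain_badge), and O(reject_statement) is already established, so O(retain_badge).
From O(retain_badge) and premise 3, O(retain_badge ⊃ timestamp_evidence), we obtain O(timestamp_evidence).
Premise 2, O(review_prescription ⊃ ~timestamp_evidence), contraposes to O(timestamp_evidence ⊃ ~review_prescription); with O(timestamp_evidence) we get O(~review_prescription).
So O(~review_prescription) holds, i.e. review_prescription is forbidden. None of the other listed options is forbidden under the premises.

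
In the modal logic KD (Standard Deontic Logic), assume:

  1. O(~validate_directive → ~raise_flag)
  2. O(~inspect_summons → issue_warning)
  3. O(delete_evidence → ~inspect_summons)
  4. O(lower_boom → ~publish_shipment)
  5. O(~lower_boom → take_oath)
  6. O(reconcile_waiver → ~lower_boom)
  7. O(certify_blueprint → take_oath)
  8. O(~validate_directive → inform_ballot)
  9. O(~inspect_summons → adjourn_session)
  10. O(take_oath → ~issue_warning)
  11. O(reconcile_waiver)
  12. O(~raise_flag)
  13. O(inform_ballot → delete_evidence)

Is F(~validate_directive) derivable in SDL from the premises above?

From premise 11 we have O(reconcile_waiver).
Premise 6 is O(reconcile_waiver → ~lower_boom); since O(reconcile_waiver), deontic closure gives O(~lower_boom).
With premise 5, O(~lower_boom → take_oath), the K-axiom yields O(take_oath).
From O(take_oath) and premise 10, O(take_oath → ~issue_warning), we obtain O(~issue_warning).
Premise 2 is O(~inspect_summons → issue_warning); contrapositively O(~issue_warning → inspect_summons). Since O(~issue_warning) holds, K gives O(inspect_summons).
The contrapositive of premise 3 (O(delete_evidence → ~inspect_summons)) is O(inspect_summons → ~delete_evidence), and O(inspect_summons) is already established, so O(~delete_evidence).
Premise 13, O(inform_ballot → delete_evidence), contraposes to O(~delete_evidence → ~inform_ballot); with O(~delete_evidence) we get O(~inform_ballot).
Premise 8, O(~validate_directive → inform_ballot), contraposes to O(~inform_ballot → validate_directive); with O(~inform_ballot) we get O(validate_directive).
Premises 1, 4, 7, 9, 12 do not contribute to this derivation.
So O(validate_directive) holds, i.e. F(~validate_directive). The claim follows.

Yes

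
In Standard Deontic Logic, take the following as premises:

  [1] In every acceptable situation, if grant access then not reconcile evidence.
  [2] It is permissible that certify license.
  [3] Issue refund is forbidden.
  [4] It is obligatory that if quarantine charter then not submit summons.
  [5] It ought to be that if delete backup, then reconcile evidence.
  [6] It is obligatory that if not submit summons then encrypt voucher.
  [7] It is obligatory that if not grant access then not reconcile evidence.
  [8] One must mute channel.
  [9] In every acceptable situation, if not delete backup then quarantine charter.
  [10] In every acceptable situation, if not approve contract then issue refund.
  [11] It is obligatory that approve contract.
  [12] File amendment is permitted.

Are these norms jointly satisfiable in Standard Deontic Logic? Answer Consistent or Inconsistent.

Consistent

Premise 10 is O(¬approve_contract → issue_refund), but O(¬approve_contract) is not derivable from the premises, so it does not yield O(issue_refund).
So O(issue_refund) is not derivable, and the apparent clash with O(¬issue_refund) does not arise.
A world satisfying every obligation exists (e.g. approve_contract=true, certify_license=false, delete_backup=false, encrypt_voucher=true, file_amendment=false, grant_access=false, issue_refund=false, mute_channel=true, quarantine_charter=true, reconcile_evidence=false, submit_summons=false); no atom is both obligatory and forbidden, so the set is consistent.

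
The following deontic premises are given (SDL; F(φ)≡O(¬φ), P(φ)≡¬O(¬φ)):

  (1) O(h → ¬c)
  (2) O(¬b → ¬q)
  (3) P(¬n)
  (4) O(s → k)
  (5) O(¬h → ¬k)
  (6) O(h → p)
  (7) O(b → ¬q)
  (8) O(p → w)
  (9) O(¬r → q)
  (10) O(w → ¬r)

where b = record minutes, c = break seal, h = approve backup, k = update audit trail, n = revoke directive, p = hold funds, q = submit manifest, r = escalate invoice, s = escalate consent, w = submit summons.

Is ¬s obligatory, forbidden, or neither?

Obligatory

By case analysis on ¬b: premise 2 gives O(¬b → ¬q) and premise 7 gives O(b → ¬q), so O(¬q) either way.
Premise 9 is O(¬r → q); contrapositively O(¬q → r). Since O(¬q) holds, K gives O(r).
Premise 10, O(w → ¬r), contraposes to O(r → ¬w); with O(r) we get O(¬w).
The contrapositive of premise 8 (O(p → w)) is O(¬w → ¬p), and O(¬w) is already established, so O(¬p).
Premise 6 is O(h → p); contrapositively O(¬p → ¬h). Since O(¬p) holds, K gives O(¬h).
Premise 5 is O(¬h → ¬k); since O(¬h), deontic closure gives O(¬k).
Premise 4 is O(s → k); contrapositively O(¬k → ¬s). Since O(¬k) holds, K gives O(¬s).
Premises 1, 3 do not contribute to this derivation.
Hence ¬s is obligatory.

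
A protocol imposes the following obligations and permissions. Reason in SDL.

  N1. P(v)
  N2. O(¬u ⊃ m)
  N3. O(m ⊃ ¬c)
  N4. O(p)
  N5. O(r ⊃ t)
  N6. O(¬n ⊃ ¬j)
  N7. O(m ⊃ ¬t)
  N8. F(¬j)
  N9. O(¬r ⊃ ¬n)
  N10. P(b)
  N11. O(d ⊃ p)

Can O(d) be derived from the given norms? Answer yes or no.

No

Premise 11 is O(d ⊃ p); even if O(p) held, inferring O(d) would be affirming the consequent — invalid.
No other premise forces O(d). An ideal world satisfying every premise can still have d false, so O(d) is not derivable.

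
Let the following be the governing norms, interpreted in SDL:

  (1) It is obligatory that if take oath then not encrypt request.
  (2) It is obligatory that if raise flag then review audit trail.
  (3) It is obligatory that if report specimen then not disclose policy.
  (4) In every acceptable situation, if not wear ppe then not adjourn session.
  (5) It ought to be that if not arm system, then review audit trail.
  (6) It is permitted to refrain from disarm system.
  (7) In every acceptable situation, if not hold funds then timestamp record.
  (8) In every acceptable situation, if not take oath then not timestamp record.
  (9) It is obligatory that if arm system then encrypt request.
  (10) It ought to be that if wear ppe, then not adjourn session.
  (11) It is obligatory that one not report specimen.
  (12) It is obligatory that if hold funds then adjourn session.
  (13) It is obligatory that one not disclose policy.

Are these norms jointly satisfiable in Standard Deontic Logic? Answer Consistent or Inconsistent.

Consistent

Premise 3 is O(report_specimen → ¬disclose_policy); even if O(¬disclose_policy) held, inferring O(report_specimen) would be affirming the consequent — invalid.
So O(report_specimen) is not derivable, and the apparent clash with O(¬report_specimen) does not arise.
A world satisfying every obligation exists (e.g. adjourn_session=false, arm_system=false, disarm_system=false, disclose_policy=false, encrypt_request=false, hold_funds=false, raise_flag=false, report_specimen=false, review_audit_trail=true, take_oath=true, timestamp_record=true, wear_ppe=false); no atom is both obligatory and forbidden, so the set is consistent.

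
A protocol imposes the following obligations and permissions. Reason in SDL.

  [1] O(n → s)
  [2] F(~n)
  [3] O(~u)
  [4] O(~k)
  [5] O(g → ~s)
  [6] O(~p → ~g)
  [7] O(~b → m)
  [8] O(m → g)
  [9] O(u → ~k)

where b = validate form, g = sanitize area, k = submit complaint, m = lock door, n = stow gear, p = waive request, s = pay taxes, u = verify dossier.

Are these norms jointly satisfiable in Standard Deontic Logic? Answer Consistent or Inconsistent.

Premise 9 is O(u → ~k); even if O(~k) held, inferring O(u) would be affirming the consequent — invalid.
So O(u) is not derivable, and the apparent clash with O(~u) does not arise.
A world satisfying every obligation exists (e.g. b=true, g=false, k=false, m=false, n=true, p=false, s=true, u=false); no atom is both obligatory and forbidden, so the set is consistent.

Consistent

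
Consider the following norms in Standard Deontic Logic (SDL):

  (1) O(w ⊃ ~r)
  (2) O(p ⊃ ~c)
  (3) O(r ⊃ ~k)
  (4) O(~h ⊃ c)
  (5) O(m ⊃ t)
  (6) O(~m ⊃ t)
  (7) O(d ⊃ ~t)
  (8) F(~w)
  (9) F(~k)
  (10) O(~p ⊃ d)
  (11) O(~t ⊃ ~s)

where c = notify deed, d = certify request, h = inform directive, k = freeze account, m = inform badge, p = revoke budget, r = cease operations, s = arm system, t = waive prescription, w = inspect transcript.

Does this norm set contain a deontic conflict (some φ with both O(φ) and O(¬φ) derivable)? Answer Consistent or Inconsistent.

Consistent

Premise 3 is O(r ⊃ ~k), but O(r) is not derivable from the premises, so it does not yield O(~k).
So O(~k) is not derivable, and the apparent clash with O(k) does not arise.
A world satisfying every obligation exists (e.g. c=false, d=false, h=true, k=true, m=false, p=true, r=false, s=false, t=true, w=true); no atom is both obligatory and forbidden, so the set is consistent.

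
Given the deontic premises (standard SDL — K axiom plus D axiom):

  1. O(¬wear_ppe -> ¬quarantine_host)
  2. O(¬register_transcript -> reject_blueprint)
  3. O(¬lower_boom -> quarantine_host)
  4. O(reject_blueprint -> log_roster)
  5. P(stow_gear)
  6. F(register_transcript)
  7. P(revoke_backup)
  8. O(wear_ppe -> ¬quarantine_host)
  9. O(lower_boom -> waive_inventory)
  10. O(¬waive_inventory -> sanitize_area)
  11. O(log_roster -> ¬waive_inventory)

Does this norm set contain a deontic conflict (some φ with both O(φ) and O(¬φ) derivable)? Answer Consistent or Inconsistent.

Premises 8 and 1 cover both cases: O(wear_ppe -> ¬quarantine_host) and O(¬wear_ppe -> ¬quarantine_host). Since wear_ppe ∨ ¬wear_ppe is a tautology, O(¬quarantine_host) follows.
The contrapositive of premise 3 (O(¬lower_boom -> quarantine_host)) is O(¬quarantine_host -> lower_boom), and O(¬quarantine_host) is already established, so O(lower_boom).
From O(lower_boom) and premise 9, O(lower_boom -> waive_inventory), we obtain O(waive_inventory).
The contrapositive of premise 11 (O(log_roster -> ¬waive_inventory)) is O(waive_inventory -> ¬log_roster), and O(waive_inventory) is already established, so O(¬log_roster).
Premise 4, O(reject_blueprint -> log_roster), contraposes to O(¬log_roster -> ¬reject_blueprint); with O(¬log_roster) we get O(¬reject_blueprint).
Premise 2 is O(¬register_transcript -> reject_blueprint); contrapositively O(¬reject_blueprint -> register_transcript). Since O(¬reject_blueprint) holds, K gives O(register_transcript).
However, F(register_transcript) at premise 6 amounts to O(¬register_transcript).
We now have both O(register_transcript) and O(¬register_transcript) — register_transcript is simultaneously obligatory and forbidden, violating the D-axiom.

Inconsistent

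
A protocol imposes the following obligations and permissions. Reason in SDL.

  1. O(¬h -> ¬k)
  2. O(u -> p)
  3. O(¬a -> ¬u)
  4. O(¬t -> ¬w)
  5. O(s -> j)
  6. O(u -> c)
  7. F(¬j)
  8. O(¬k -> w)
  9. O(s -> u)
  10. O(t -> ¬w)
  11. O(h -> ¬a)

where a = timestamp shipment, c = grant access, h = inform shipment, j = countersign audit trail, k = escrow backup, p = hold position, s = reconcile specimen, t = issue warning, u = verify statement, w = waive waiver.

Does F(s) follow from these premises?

By case analysis on ¬t: premise 4 gives O(¬t -> ¬w) and premise 10 gives O(t -> ¬w), so O(¬w) either way.
Premise 8 is O(¬k -> w); contrapositively O(¬w -> k). Since O(¬w) holds, K gives O(k).
The contrapositive of premise 1 (O(¬h -> ¬k)) is O(k -> h), and O(k) is already established, so O(h).
Applying K to premise 11 (O(h -> ¬a)) and O(h) yields O(¬a).
Premise 3 is O(¬a -> ¬u); since O(¬a), deontic closure gives O(¬u).
The contrapositive of premise 9 (O(s -> u)) is O(¬u -> ¬s), and O(¬u) is already established, so O(¬s).
Premises 2, 5, 6, 7 do not contribute to this derivation.
So O(¬s) holds, i.e. F(s). The claim follows.

Yes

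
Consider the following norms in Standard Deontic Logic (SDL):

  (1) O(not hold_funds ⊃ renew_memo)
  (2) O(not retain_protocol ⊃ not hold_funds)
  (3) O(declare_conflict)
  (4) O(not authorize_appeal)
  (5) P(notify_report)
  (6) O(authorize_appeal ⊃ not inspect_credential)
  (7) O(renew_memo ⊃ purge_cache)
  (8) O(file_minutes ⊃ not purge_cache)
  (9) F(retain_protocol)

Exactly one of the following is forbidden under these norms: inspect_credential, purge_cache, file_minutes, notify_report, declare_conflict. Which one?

F(retain_protocol) at premise 9 means O(not retain_protocol).
With premise 2, O(not retain_protocol ⊃ not hold_funds), the K-axiom yields O(not hold_funds).
Premise 1 is O(not hold_funds ⊃ renew_memo); since O(not hold_funds), deontic closure gives O(renew_memo).
Premise 7 is O(renew_memo ⊃ purge_cache); since O(renew_memo), deontic closure gives O(purge_cache).
Premise 8 is O(file_minutes ⊃ not purge_cache); contrapositively O(purge_cache ⊃ not file_minutes). Since O(purge_cache) holds, K gives O(not file_minutes).
So O(not file_minutes) holds, i.e. file_minutes is forbidden. None of the other listed options is forbidden under the premises.

file_minutes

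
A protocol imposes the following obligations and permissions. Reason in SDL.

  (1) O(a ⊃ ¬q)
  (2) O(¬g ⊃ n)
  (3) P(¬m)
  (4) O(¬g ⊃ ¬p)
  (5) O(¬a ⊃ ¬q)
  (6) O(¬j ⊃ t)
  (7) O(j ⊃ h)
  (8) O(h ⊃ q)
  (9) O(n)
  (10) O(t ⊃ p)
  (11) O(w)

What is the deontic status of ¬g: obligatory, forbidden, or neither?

Premises 5 and 1 cover both cases: O(¬a ⊃ ¬q) and O(a ⊃ ¬q). Since ¬a ∨ a is a tautology, O(¬q) follows.
The contrapositive of premise 8 (O(h ⊃ q)) is O(¬q ⊃ ¬h), and O(¬q) is already established, so O(¬h).
The contrapositive of premise 7 (O(j ⊃ h)) is O(¬h ⊃ ¬j), and O(¬h) is already established, so O(¬j).
Applying K to premise 6 (O(¬j ⊃ t)) and O(¬j) yields O(t).
From O(t) and premise 10, O(t ⊃ p), we obtain O(p).
Premise 4, O(¬g ⊃ ¬p), contraposes to O(p ⊃ g); with O(p) we get O(g).
Premises 2, 3, 9, 11 do not contribute to this derivation.
Thus O(g), which is F(¬g): ¬g is forbidden.

Forbidden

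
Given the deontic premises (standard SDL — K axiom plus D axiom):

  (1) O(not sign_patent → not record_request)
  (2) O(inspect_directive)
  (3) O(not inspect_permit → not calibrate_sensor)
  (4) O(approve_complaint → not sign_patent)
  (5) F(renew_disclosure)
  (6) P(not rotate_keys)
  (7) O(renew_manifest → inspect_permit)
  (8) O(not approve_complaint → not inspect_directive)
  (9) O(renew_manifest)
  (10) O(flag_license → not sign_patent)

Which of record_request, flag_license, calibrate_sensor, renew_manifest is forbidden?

From premise 2 we have O(inspect_directive).
The contrapositive of premise 8 (O(not approve_complaint → not inspect_directive)) is O(inspect_directive → approve_complaint), and O(inspect_directive) is already established, so O(approve_complaint).
Applying K to premise 4 (O(approve_complaint → not sign_patent)) and O(approve_complaint) yields O(not sign_patent).
Applying K to premise 1 (O(not sign_patent → not record_request)) and O(not sign_patent) yields O(not record_request).
So O(not record_request) holds, i.e. record_request is forbidden. None of the other listed options is forbidden under the premises.

record_request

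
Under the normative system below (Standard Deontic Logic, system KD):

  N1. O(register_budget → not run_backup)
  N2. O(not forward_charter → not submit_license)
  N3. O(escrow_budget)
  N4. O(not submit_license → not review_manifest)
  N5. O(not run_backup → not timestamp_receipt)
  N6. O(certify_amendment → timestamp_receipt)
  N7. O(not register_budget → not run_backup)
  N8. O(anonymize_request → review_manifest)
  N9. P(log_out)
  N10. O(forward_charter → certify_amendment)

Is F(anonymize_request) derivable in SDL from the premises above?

Yes

Premises 1 and 7 cover both cases: O(register_budget → not run_backup) and O(not register_budget → not run_backup). Since register_budget ∨ not register_budget is a tautology, O(not run_backup) follows.
From O(not run_backup) and premise 5, O(not run_backup → not timestamp_receipt), we obtain O(not timestamp_receipt).
Premise 6, O(certify_amendment → timestamp_receipt), contraposes to O(not timestamp_receipt → not certify_amendment); with O(not timestamp_receipt) we get O(not certify_amendment).
The contrapositive of premise 10 (O(forward_charter → certify_amendment)) is O(not certify_amendment → not forward_charter), and O(not certify_amendment) is already established, so O(not forward_charter).
From O(not forward_charter) and premise 2, O(not forward_charter → not submit_license), we obtain O(not submit_license).
Applying K to premise 4 (O(not submit_license → not review_manifest)) and O(not submit_license) yields O(not review_manifest).
Premise 8 is O(anonymize_request → review_manifest); contrapositively O(not review_manifest → not anonymize_request). Since O(not review_manifest) holds, K gives O(not anonymize_request).
Premises 3, 9 do not contribute to this derivation.
So O(not anonymize_request) holds, i.e. F(anonymize_request). The claim follows.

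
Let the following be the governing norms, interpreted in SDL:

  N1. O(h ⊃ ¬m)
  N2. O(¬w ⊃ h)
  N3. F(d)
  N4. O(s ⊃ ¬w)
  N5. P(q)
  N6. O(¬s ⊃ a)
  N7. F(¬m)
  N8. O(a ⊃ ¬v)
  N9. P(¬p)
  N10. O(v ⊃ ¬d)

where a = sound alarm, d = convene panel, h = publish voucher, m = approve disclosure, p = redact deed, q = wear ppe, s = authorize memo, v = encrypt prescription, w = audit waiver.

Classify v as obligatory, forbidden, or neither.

Forbidden

Premise 7, F(¬m), is equivalent to O(m).
The contrapositive of premise 1 (O(h ⊃ ¬m)) is O(m ⊃ ¬h), and O(m) is already established, so O(¬h).
The contrapositive of premise 2 (O(¬w ⊃ h)) is O(¬h ⊃ w), and O(¬h) is already established, so O(w).
Premise 4, O(s ⊃ ¬w), contraposes to O(w ⊃ ¬s); with O(w) we get O(¬s).
From O(¬s) and premise 6, O(¬s ⊃ a), we obtain O(a).
From O(a) and premise 8, O(a ⊃ ¬v), we obtain O(¬v).
Premises 3, 5, 9, 10 do not contribute to this derivation.
Thus O(¬v), which is F(v): v is forbidden.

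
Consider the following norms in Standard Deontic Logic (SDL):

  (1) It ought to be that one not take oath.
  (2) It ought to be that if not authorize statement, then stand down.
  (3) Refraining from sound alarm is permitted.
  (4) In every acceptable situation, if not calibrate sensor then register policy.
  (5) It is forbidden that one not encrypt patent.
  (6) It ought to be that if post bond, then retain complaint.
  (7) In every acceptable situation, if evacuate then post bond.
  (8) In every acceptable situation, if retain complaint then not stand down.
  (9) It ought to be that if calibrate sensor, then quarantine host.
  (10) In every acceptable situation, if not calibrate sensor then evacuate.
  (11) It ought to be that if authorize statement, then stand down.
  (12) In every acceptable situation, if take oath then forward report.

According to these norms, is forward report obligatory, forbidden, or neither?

Neither

Premise 12 is O(take_oath → forward_report), but O(take_oath) is not derivable from the premises, so it does not yield O(forward_report).
No premise or chain of K-axiom applications forces O(forward_report), and none forces O(¬forward_report). So forward_report is neither obligatory nor forbidden under these norms.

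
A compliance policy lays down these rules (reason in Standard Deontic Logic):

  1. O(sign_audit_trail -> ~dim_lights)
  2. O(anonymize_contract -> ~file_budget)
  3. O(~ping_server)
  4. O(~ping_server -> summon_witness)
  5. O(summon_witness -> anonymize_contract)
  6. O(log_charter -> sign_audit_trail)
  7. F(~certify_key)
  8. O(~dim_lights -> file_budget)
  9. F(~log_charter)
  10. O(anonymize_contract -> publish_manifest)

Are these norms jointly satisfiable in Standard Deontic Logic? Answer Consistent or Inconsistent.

Premise 9, F(~log_charter), is equivalent to O(log_charter).
Applying K to premise 6 (O(log_charter -> sign_audit_trail)) and O(log_charter) yields O(sign_audit_trail).
Applying K to premise 1 (O(sign_audit_trail -> ~dim_lights)) and O(sign_audit_trail) yields O(~dim_lights).
Applying K to premise 8 (O(~dim_lights -> file_budget)) and O(~dim_lights) yields O(file_budget).
The contrapositive of premise 2 (O(anonymize_contract -> ~file_budget)) is O(file_budget -> ~anonymize_contract), and O(file_budget) is already established, so O(~anonymize_contract).
Premise 5 is O(summon_witness -> anonymize_contract); contrapositively O(~anonymize_contract -> ~summon_witness). Since O(~anonymize_contract) holds, K gives O(~summon_witness).
Premise 4 is O(~ping_server -> summon_witness); contrapositively O(~summon_witness -> ping_server). Since O(~summon_witness) holds, K gives O(ping_server).
Yet premise 3 states O(~ping_server).
We now have both O(ping_server) and O(~ping_server) — ping_server is simultaneously obligatory and forbidden, violating the D-axiom.

Inconsistent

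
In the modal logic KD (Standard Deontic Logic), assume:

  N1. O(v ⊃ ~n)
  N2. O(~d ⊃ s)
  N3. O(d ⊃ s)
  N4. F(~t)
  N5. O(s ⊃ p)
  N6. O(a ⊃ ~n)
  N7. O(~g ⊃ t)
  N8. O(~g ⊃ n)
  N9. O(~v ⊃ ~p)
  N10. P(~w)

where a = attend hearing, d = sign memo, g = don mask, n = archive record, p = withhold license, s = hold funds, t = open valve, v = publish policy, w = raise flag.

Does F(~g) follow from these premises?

Yes

By case analysis on ~d: premise 2 gives O(~d ⊃ s) and premise 3 gives O(d ⊃ s), so O(s) either way.
From O(s) and premise 5, O(s ⊃ p), we obtain O(p).
Premise 9, O(~v ⊃ ~p), contraposes to O(p ⊃ v); with O(p) we get O(v).
From O(v) and premise 1, O(v ⊃ ~n), we obtain O(~n).
Premise 8 is O(~g ⊃ n); contrapositively O(~n ⊃ g). Since O(~n) holds, K gives O(g).
Premises 4, 6, 7, 10 do not contribute to this derivation.
So O(g) holds, i.e. F(~g). The claim follows.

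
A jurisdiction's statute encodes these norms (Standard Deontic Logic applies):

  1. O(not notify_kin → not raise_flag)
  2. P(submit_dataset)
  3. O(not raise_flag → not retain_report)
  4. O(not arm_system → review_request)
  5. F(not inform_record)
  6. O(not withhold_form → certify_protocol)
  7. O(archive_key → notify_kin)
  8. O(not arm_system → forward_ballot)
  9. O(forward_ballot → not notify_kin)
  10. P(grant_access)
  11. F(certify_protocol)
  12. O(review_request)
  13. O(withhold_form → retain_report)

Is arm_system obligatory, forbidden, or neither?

Obligatory

Premise 11, F(certify_protocol), is equivalent to O(not certify_protocol).
Premise 6 is O(not withhold_form → certify_protocol); contrapositively O(not certify_protocol → withhold_form). Since O(not certify_protocol) holds, K gives O(withhold_form).
From O(withhold_form) and premise 13, O(withhold_form → retain_report), we obtain O(retain_report).
The contrapositive of premise 3 (O(not raise_flag → not retain_report)) is O(retain_report → raise_flag), and O(retain_report) is already established, so O(raise_flag).
The contrapositive of premise 1 (O(not notify_kin → not raise_flag)) is O(raise_flag → notify_kin), and O(raise_flag) is already established, so O(notify_kin).
The contrapositive of premise 9 (O(forward_ballot → not notify_kin)) is O(notify_kin → not forward_ballot), and O(notify_kin) is already established, so O(not forward_ballot).
The contrapositive of premise 8 (O(not arm_system → forward_ballot)) is O(not forward_ballot → arm_system), and O(not forward_ballot) is already established, so O(arm_system).
Premises 2, 4, 5, 7, 10, 12 do not contribute to this derivation.
Hence arm_system is obligatory.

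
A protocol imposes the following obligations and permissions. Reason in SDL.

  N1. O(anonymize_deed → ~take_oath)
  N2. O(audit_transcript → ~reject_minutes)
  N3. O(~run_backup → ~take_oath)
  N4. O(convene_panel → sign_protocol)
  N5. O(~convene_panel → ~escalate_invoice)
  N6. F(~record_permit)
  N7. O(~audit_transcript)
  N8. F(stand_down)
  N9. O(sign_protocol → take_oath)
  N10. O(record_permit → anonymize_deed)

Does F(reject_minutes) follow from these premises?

Premise 2 is O(audit_transcript → ~reject_minutes), but O(audit_transcript) is not derivable from the premises, so it does not yield O(~reject_minutes).
No other premise forces O(~reject_minutes). An ideal world satisfying every premise can still have reject_minutes true, so F(reject_minutes) is not derivable.

No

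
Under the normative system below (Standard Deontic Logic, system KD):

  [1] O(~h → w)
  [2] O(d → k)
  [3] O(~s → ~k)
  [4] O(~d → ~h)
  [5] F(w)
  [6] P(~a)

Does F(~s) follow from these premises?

Premise 5, F(w), is equivalent to O(~w).
Premise 1, O(~h → w), contraposes to O(~w → h); with O(~w) we get O(h).
Premise 4, O(~d → ~h), contraposes to O(h → d); with O(h) we get O(d).
Applying K to premise 2 (O(d → k)) and O(d) yields O(k).
Premise 3, O(~s → ~k), contraposes to O(k → s); with O(k) we get O(s).
Premise 6 does not contribute to this derivation.
So O(s) holds, i.e. F(~s). The claim follows.

Yes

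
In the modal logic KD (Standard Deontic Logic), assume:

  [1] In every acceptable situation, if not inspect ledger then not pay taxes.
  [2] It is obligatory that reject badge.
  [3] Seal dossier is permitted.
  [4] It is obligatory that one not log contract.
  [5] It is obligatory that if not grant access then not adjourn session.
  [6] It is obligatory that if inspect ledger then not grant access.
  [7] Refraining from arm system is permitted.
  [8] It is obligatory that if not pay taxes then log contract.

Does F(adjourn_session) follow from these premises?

Yes

Premise 4 gives O(¬log_contract).
The contrapositive of premise 8 (O(¬pay_taxes → log_contract)) is O(¬log_contract → pay_taxes), and O(¬log_contract) is already established, so O(pay_taxes).
The contrapositive of premise 1 (O(¬inspect_ledger → ¬pay_taxes)) is O(pay_taxes → inspect_ledger), and O(pay_taxes) is already established, so O(inspect_ledger).
Applying K to premise 6 (O(inspect_ledger → ¬grant_access)) and O(inspect_ledger) yields O(¬grant_access).
With premise 5, O(¬grant_access → ¬adjourn_session), the K-axiom yields O(¬adjourn_session).
Premises 2, 3, 7 do not contribute to this derivation.
So O(¬adjourn_session) holds, i.e. F(adjourn_session). The claim follows.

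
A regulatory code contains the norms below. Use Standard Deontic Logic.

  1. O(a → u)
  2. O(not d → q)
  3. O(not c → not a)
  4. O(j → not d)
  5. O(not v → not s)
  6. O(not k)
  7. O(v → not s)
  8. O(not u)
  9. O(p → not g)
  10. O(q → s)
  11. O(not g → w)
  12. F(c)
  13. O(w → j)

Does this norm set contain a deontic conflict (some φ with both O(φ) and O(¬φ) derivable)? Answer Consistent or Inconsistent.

Premise 1 is O(a → u), but O(a) is not derivable from the premises, so it does not yield O(u).
So O(u) is not derivable, and the apparent clash with O(not u) does not arise.
A world satisfying every obligation exists (e.g. a=false, c=false, d=true, g=true, j=false, k=false, p=false, q=false, s=false, u=false, v=false, w=false); no atom is both obligatory and forbidden, so the set is consistent.

Consistent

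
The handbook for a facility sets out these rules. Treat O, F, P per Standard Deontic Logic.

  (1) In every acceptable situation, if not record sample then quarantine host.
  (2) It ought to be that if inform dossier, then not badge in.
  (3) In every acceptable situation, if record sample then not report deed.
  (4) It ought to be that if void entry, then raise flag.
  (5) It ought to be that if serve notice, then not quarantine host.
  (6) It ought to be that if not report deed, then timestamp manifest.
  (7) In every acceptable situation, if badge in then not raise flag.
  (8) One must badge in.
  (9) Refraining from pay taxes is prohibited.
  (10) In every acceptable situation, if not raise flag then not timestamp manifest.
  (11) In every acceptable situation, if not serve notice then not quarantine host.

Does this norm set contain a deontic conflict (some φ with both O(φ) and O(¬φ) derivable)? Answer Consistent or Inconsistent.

Premises 11 and 5 cover both cases: O(¬serve_notice → ¬quarantine_host) and O(serve_notice → ¬quarantine_host). Since ¬serve_notice ∨ serve_notice is a tautology, O(¬quarantine_host) follows.
Premise 1 is O(¬record_sample → quarantine_host); contrapositively O(¬quarantine_host → record_sample). Since O(¬quarantine_host) holds, K gives O(record_sample).
From O(record_sample) and premise 3, O(record_sample → ¬report_deed), we obtain O(¬report_deed).
Premise 6 is O(¬report_deed → timestamp_manifest); since O(¬report_deed), deontic closure gives O(timestamp_manifest).
The contrapositive of premise 10 (O(¬raise_flag → ¬timestamp_manifest)) is O(timestamp_manifest → raise_flag), and O(timestamp_manifest) is already established, so O(raise_flag).
Premise 7 is O(badge_in → ¬raise_flag); contrapositively O(raise_flag → ¬badge_in). Since O(raise_flag) holds, K gives O(¬badge_in).
But premise 8 directly asserts O(badge_in).
We now have both O(¬badge_in) and O(badge_in) — badge_in is simultaneously obligatory and forbidden, violating the D-axiom.

Inconsistent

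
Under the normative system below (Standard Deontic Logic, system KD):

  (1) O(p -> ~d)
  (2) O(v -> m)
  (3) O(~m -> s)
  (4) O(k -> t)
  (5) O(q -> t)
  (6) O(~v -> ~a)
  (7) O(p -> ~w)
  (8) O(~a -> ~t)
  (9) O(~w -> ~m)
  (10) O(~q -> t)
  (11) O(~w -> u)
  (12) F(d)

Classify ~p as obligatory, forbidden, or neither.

Premises 5 and 10 are O(q -> t) and O(~q -> t); every ideal world satisfies q or ~q, so in either case t holds — hence O(t).
Premise 8 is O(~a -> ~t); contrapositively O(t -> a). Since O(t) holds, K gives O(a).
The contrapositive of premise 6 (O(~v -> ~a)) is O(a -> v), and O(a) is already established, so O(v).
With premise 2, O(v -> m), the K-axiom yields O(m).
Premise 9 is O(~w -> ~m); contrapositively O(m -> w). Since O(m) holds, K gives O(w).
Premise 7, O(p -> ~w), contraposes to O(w -> ~p); with O(w) we get O(~p).
Premises 1, 3, 4, 11, 12 do not contribute to this derivation.
Hence ~p is obligatory.

Obligatory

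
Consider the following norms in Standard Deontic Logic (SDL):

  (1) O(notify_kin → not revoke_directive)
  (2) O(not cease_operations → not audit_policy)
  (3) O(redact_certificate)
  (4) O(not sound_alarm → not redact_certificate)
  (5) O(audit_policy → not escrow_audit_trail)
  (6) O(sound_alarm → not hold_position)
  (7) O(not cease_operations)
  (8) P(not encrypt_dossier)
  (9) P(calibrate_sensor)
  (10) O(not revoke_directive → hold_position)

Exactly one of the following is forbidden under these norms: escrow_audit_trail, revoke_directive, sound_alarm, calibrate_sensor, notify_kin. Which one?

notify_kin

Premise 3 gives O(redact_certificate).
Premise 4 is O(not sound_alarm → not redact_certificate); contrapositively O(redact_certificate → sound_alarm). Since O(redact_certificate) holds, K gives O(sound_alarm).
Applying K to premise 6 (O(sound_alarm → not hold_position)) and O(sound_alarm) yields O(not hold_position).
Premise 10, O(not revoke_directive → hold_position), contraposes to O(not hold_position → revoke_directive); with O(not hold_position) we get O(revoke_directive).
The contrapositive of premise 1 (O(notify_kin → not revoke_directive)) is O(revoke_directive → not notify_kin), and O(revoke_directive) is already established, so O(not notify_kin).
So O(not notify_kin) holds, i.e. notify_kin is forbidden. None of the other listed options is forbidden under the premises.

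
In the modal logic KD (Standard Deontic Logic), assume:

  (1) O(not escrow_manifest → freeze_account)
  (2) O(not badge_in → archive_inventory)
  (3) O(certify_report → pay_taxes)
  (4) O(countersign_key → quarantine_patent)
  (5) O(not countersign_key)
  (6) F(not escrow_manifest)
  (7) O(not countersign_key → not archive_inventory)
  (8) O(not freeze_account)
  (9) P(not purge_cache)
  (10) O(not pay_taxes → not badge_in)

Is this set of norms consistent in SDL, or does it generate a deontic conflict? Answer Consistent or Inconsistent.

Consistent

Premise 1 is O(not escrow_manifest → freeze_account), but O(not escrow_manifest) is not derivable from the premises, so it does not yield O(freeze_account).
So O(freeze_account) is not derivable, and the apparent clash with O(not freeze_account) does not arise.
A world satisfying every obligation exists (e.g. archive_inventory=false, badge_in=true, certify_report=false, countersign_key=false, escrow_manifest=true, freeze_account=false, pay_taxes=true, purge_cache=false, quarantine_patent=false); no atom is both obligatory and forbidden, so the set is consistent.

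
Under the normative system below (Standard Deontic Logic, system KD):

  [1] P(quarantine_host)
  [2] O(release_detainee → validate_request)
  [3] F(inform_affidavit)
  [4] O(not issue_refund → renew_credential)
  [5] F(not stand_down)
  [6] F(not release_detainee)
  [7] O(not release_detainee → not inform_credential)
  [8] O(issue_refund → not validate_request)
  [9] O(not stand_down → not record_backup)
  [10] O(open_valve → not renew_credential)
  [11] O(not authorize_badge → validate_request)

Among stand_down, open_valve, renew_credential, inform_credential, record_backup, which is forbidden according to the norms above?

open_valve

Premise 6, F(not release_detainee), is equivalent to O(release_detainee).
With premise 2, O(release_detainee → validate_request), the K-axiom yields O(validate_request).
Premise 8 is O(issue_refund → not validate_request); contrapositively O(validate_request → not issue_refund). Since O(validate_request) holds, K gives O(not issue_refund).
From O(not issue_refund) and premise 4, O(not issue_refund → renew_credential), we obtain O(renew_credential).
Premise 10, O(open_valve → not renew_credential), contraposes to O(renew_credential → not open_valve); with O(renew_credential) we get O(not open_valve).
So O(not open_valve) holds, i.e. open_valve is forbidden. None of the other listed options is forbidden under the premises.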